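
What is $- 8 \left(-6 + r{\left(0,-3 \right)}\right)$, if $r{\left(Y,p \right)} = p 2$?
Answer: $96$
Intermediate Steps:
$r{\left(Y,p \right)} = 2 p$
$- 8 \left(-6 + r{\left(0,-3 \right)}\right) = - 8 \left(-6 + 2 \left(-3\right)\right) = - 8 \left(-6 - 6\right) = \left(-8\right) \left(-12\right) = 96$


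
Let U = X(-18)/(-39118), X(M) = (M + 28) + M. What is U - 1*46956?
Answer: -918412400/19559 ≈ -46956.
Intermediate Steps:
X(M) = 28 + 2*M (X(M) = (28 + M) + M = 28 + 2*M)
U = 4/19559 (U = (28 + 2*(-18))/(-39118) = (28 - 36)*(-1/39118) = -8*(-1/39118) = 4/19559 ≈ 0.00020451)
U - 1*46956 = 4/19559 - 1*46956 = 4/19559 - 46956 = -918412400/19559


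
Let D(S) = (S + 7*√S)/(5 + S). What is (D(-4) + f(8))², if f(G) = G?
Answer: -180 + 112*I ≈ -180.0 + 112.0*I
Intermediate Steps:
D(S) = (S + 7*√S)/(5 + S)
(D(-4) + f(8))² = ((-4 + 7*√(-4))/(5 - 4) + 8)² = ((-4 + 7*(2*I))/1 + 8)² = (1*(-4 + 14*I) + 8)² = ((-4 + 14*I) + 8)² = (4 + 14*I)²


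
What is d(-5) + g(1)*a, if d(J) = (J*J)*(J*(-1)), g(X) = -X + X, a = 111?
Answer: 125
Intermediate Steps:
g(X) = 0
d(J) = -J**3 (d(J) = J**2*(-J) = -J**3)
d(-5) + g(1)*a = -1*(-5)**3 + 0*111 = -1*(-125) + 0 = 125 + 0 = 125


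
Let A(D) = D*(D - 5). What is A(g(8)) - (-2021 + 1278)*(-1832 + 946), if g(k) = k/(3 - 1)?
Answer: -658302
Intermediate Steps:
g(k) = k/2
A(D) = D*(-5 + D)
A(g(8)) - (-2021 + 1278)*(-1832 + 946) = ((1/2)*8)*(-5 + (1/2)*8) - (-2021 + 1278)*(-1832 + 946) = 4*(-5 + 4) - (-743)*(-886) = 4*(-1) - 1*658298 = -4 - 658298 = -658302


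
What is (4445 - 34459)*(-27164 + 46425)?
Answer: -578099654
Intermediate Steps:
(4445 - 34459)*(-27164 + 46425) = -30014*19261 = -578099654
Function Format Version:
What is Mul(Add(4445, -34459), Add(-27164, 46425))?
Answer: -578099654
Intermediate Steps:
Mul(Add(4445, -34459), Add(-27164, 46425)) = Mul(-30014, 19261) = -578099654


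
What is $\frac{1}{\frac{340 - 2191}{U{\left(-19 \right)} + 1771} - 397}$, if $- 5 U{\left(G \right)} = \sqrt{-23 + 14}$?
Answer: $- \frac{31211133523}{12423441014581} + \frac{27765 i}{12423441014581} \approx -0.0025123 + 2.2349 \cdot 10^{-9} i$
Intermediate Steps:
$U{\left(G \right)} = - \frac{3 i}{5}$ ($U{\left(G \right)} = - \frac{\sqrt{-23 + 14}}{5} = - \frac{\sqrt{-9}}{5} = - \frac{3 i}{5}$)
$\frac{1}{\frac{340 - 2191}{U{\left(-19 \right)} + 1771} - 397} = \frac{1}{\frac{340 - 2191}{- \frac{3 i}{5} + 1771} - 397} = \frac{1}{- \frac{1851}{1771 - \frac{3 i}{5}} - 397} = \frac{1}{- 1851 \frac{25 \left(1771 + \frac{3 i}{5}\right)}{78411034} - 397} = \frac{1}{- \frac{46275 \left(1771 + \frac{3 i}{5}\right)}{78411034} - 397} = \frac{1}{-397 - \frac{46275 \left(1771 + \frac{3 i}{5}\right)}{78411034}}$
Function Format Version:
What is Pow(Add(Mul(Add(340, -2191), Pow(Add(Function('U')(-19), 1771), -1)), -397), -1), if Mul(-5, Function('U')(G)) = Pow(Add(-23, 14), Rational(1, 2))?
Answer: Add(Rational(-31211133523, 12423441014581), Mul(Rational(27765, 12423441014581), I)) ≈ Add(-0.0025123, Mul(2.2349e-9, I))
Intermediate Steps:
Function('U')(G) = Mul(Rational(-3, 5), I) (Function('U')(G) = Mul(Rational(-1, 5), Pow(Add(-23, 14), Rational(1, 2))) = Mul(Rational(-1, 5), Pow(-9, Rational(1, 2))) = Mul(Rational(-1, 5), Mul(3, I)) = Mul(Rational(-3, 5), I))
Pow(Add(Mul(Add(340, -2191), Pow(Add(Function('U')(-19), 1771), -1)), -397), -1) = Pow(Add(Mul(Add(340, -2191), Pow(Add(Mul(Rational(-3, 5), I), 1771), -1)), -397), -1) = Pow(Add(Mul(-1851, Pow(Add(1771, Mul(Rational(-3, 5), I)), -1)), -397), -1) = Pow(Add(Mul(-1851, Mul(Rational(25, 78411034), Add(1771, Mul(Rational(3, 5), I)))), -397), -1) = Pow(Add(Mul(Rational(-46275, 78411034), Add(1771, Mul(Rational(3, 5), I))), -397), -1) = Pow(Add(-397, Mul(Rational(-46275, 78411034), Add(1771, Mul(Rational(3, 5), I)))), -1)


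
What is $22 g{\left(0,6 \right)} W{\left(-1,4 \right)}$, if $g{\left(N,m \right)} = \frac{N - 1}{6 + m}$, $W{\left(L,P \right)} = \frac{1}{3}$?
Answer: $- \frac{11}{18} \approx -0.61111$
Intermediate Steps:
$W{\left(L,P \right)} = \frac{1}{3}$
$g{\left(N,m \right)} = \frac{-1 + N}{6 + m}$
$22 g{\left(0,6 \right)} W{\left(-1,4 \right)} = 22 \frac{-1 + 0}{6 + 6} \cdot \frac{1}{3} = 22 \cdot \frac{1}{12} \left(-1\right) \frac{1}{3} = 22 \left(- \frac{1}{12}\right) \frac{1}{3} = \left(- \frac{11}{6}\right) \frac{1}{3} = - \frac{11}{18}$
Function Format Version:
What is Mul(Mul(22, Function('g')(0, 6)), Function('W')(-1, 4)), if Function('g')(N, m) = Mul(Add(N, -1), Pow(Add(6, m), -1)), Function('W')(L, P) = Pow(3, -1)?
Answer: Rational(-11, 18) ≈ -0.61111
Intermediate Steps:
Function('W')(L, P) = Rational(1, 3)
Function('g')(N, m) = Mul(Pow(Add(6, m), -1), Add(-1, N)) (Function('g')(N, m) = Mul(Add(-1, N), Pow(Add(6, m), -1)) = Mul(Pow(Add(6, m), -1), Add(-1, N)))
Mul(Mul(22, Function('g')(0, 6)), Function('W')(-1, 4)) = Mul(Mul(22, Mul(Pow(Add(6, 6), -1), Add(-1, 0))), Rational(1, 3)) = Mul(Mul(22, Mul(Pow(12, -1), -1)), Rational(1, 3)) = Mul(Mul(22, Mul(Rational(1, 12), -1)), Rational(1, 3)) = Mul(Mul(22, Rational(-1, 12)), Rational(1, 3)) = Mul(Rational(-11, 6), Rational(1, 3)) = Rational(-11, 18)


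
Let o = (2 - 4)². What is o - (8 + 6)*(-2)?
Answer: 32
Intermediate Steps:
o = 4 (o = (-2)² = 4)
o - (8 + 6)*(-2) = 4 - (8 + 6)*(-2) = 4 - 14*(-2) = 4 - 1*(-28) = 4 + 28 = 32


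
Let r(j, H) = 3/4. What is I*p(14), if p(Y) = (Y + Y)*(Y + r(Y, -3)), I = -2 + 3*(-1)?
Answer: -2065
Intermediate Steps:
I = -5 (I = -2 - 3 = -5)
r(j, H) = ¾ (r(j, H) = (¼)*3 = ¾)
p(Y) = 2*Y*(¾ + Y) (p(Y) = (Y + Y)*(Y + ¾) = (2*Y)*(¾ + Y) = 2*Y*(¾ + Y))
I*p(14) = -5*14*(3 + 4*14)/2 = -5*14*(3 + 56)/2 = -5*14*59/2 = -5*413 = -2065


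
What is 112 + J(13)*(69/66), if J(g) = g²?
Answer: 6351/22 ≈ 288.68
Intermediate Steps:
112 + J(13)*(69/66) = 112 + 13²*(69/66) = 112 + 169*(69*(1/66)) = 112 + 169*(23/22) = 112 + 3887/22 = 6351/22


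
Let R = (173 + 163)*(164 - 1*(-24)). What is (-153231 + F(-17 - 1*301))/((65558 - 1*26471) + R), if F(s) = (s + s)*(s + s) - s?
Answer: 4933/2005 ≈ 2.4604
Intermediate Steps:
F(s) = -s + 4*s² (F(s) = (2*s)*(2*s) - s = 4*s² - s = -s + 4*s²)
R = 63168 (R = 336*(164 + 24) = 336*188 = 63168)
(-153231 + F(-17 - 1*301))/((65558 - 1*26471) + R) = (-153231 + (-17 - 1*301)*(-1 + 4*(-17 - 1*301)))/((65558 - 1*26471) + 63168) = (-153231 + (-17 - 301)*(-1 + 4*(-17 - 301)))/((65558 - 26471) + 63168) = (-153231 - 318*(-1 + 4*(-318)))/(39087 + 63168) = (-153231 - 318*(-1 - 1272))/102255 = (-153231 - 318*(-1273))*(1/102255) = (-153231 + 404814)*(1/102255) = 251583*(1/102255) = 4933/2005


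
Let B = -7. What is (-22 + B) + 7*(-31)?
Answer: -246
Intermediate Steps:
(-22 + B) + 7*(-31) = (-22 - 7) + 7*(-31) = -29 - 217 = -246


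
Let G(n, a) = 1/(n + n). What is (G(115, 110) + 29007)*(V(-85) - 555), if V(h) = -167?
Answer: -2408451571/115 ≈ -2.0943e+7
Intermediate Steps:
G(n, a) = 1/(2*n)
(G(115, 110) + 29007)*(V(-85) - 555) = ((½)/115 + 29007)*(-167 - 555) = ((½)*(1/115) + 29007)*(-722) = (1/230 + 29007)*(-722) = (6671611/230)*(-722) = -2408451571/115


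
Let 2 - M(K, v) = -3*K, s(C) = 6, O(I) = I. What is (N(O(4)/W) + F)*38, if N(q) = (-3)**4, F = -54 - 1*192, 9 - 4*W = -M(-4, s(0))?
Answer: -6270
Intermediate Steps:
M(K, v) = 2 + 3*K (M(K, v) = 2 - (-3)*K = 2 + 3*K)
W = -1/4 (W = 9/4 - (-1)*(2 + 3*(-4))/4 = 9/4 - (-1)*(2 - 12)/4 = 9/4 - (-1)*(-10)/4 = 9/4 - 1/4*10 = 9/4 - 5/2 = -1/4 ≈ -0.25000)
F = -246 (F = -54 - 192 = -246)
N(q) = 81
(N(O(4)/W) + F)*38 = (81 - 246)*38 = -165*38 = -6270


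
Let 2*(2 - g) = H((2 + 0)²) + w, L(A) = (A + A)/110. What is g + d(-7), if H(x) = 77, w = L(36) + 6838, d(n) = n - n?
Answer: -380141/110 ≈ -3455.8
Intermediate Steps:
L(A) = A/55 (L(A) = (2*A)*(1/110) = A/55)
d(n) = 0
w = 376126/55 (w = (1/55)*36 + 6838 = 36/55 + 6838 = 376126/55 ≈ 6838.7)
g = -380141/110 (g = 2 - (77 + 376126/55)/2 = 2 - ½*380361/55 = 2 - 380361/110 = -380141/110 ≈ -3455.8)
g + d(-7) = -380141/110 + 0 = -380141/110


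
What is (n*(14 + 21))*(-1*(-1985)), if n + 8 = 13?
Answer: 347375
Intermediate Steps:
n = 5 (n = -8 + 13 = 5)
(n*(14 + 21))*(-1*(-1985)) = (5*(14 + 21))*(-1*(-1985)) = (5*35)*1985 = 175*1985 = 347375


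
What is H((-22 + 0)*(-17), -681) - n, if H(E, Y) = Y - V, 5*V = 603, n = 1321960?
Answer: -6613808/5 ≈ -1.3228e+6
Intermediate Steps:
V = 603/5 (V = (⅕)*603 = 603/5 ≈ 120.60)
H(E, Y) = -603/5 + Y (H(E, Y) = Y - 1*603/5 = Y - 603/5 = -603/5 + Y)
H((-22 + 0)*(-17), -681) - n = (-603/5 - 681) - 1*1321960 = -4008/5 - 1321960 = -6613808/5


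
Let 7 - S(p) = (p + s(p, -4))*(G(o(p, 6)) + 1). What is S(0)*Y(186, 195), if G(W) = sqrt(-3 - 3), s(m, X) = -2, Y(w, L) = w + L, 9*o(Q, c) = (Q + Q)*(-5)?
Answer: 3429 + 762*I*sqrt(6) ≈ 3429.0 + 1866.5*I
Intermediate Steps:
o(Q, c) = -10*Q/9 (o(Q, c) = ((Q + Q)*(-5))/9 = ((2*Q)*(-5))/9 = (-10*Q)/9 = -10*Q/9)
Y(w, L) = L + w
G(W) = I*sqrt(6) (G(W) = sqrt(-6) = I*sqrt(6))
S(p) = 7 - (1 + I*sqrt(6))*(-2 + p) (S(p) = 7 - (p - 2)*(I*sqrt(6) + 1) = 7 - (-2 + p)*(1 + I*sqrt(6)) = 7 - (1 + I*sqrt(6))*(-2 + p))
S(0)*Y(186, 195) = (9 - 1*0 + 2*I*sqrt(6) - 1*I*0*sqrt(6))*(195 + 186) = (9 + 0 + 2*I*sqrt(6) + 0)*381 = (9 + 2*I*sqrt(6))*381 = 3429 + 762*I*sqrt(6)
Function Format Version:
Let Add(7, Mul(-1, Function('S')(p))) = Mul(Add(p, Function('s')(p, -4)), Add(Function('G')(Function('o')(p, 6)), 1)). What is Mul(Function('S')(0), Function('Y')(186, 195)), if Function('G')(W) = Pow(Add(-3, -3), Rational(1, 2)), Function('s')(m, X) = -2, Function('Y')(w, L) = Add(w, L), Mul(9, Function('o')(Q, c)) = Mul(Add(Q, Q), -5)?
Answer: Add(3429, Mul(762, I, Pow(6, Rational(1, 2)))) ≈ Add(3429.0, Mul(1866.5, I))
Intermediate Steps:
Function('o')(Q, c) = Mul(Rational(-10, 9), Q) (Function('o')(Q, c) = Mul(Rational(1, 9), Mul(Add(Q, Q), -5)) = Mul(Rational(1, 9), Mul(Mul(2, Q), -5)) = Mul(Rational(1, 9), Mul(-10, Q)) = Mul(Rational(-10, 9), Q))
Function('Y')(w, L) = Add(L, w)
Function('G')(W) = Mul(I, Pow(6, Rational(1, 2))) (Function('G')(W) = Pow(-6, Rational(1, 2)) = Mul(I, Pow(6, Rational(1, 2))))
Function('S')(p) = Add(7, Mul(-1, Add(1, Mul(I, Pow(6, Rational(1, 2)))), Add(-2, p))) (Function('S')(p) = Add(7, Mul(-1, Mul(Add(p, -2), Add(Mul(I, Pow(6, Rational(1, 2))), 1)))) = Add(7, Mul(-1, Mul(Add(-2, p), Add(1, Mul(I, Pow(6, Rational(1, 2))))))) = Add(7, Mul(-1, Mul(Add(1, Mul(I, Pow(6, Rational(1, 2)))), Add(-2, p)))) = Add(7, Mul(-1, Add(1, Mul(I, Pow(6, Rational(1, 2)))), Add(-2, p))))
Mul(Function('S')(0), Function('Y')(186, 195)) = Mul(Add(9, Mul(-1, 0), Mul(2, I, Pow(6, Rational(1, 2))), Mul(-1, I, 0, Pow(6, Rational(1, 2)))), Add(195, 186)) = Mul(Add(9, 0, Mul(2, I, Pow(6, Rational(1, 2))), 0), 381) = Mul(Add(9, Mul(2, I, Pow(6, Rational(1, 2)))), 381) = Add(3429, Mul(762, I, Pow(6, Rational(1, 2))))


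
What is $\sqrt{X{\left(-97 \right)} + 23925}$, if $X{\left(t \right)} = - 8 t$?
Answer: $\sqrt{24701} \approx 157.17$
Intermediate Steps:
$\sqrt{X{\left(-97 \right)} + 23925} = \sqrt{\left(-8\right) \left(-97\right) + 23925} = \sqrt{776 + 23925} = \sqrt{24701}$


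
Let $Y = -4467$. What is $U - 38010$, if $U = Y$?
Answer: $-42477$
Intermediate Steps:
$U = -4467$
$U - 38010 = -4467 - 38010 = -42477$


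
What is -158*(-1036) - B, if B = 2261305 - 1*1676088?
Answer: -421529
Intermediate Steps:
B = 585217 (B = 2261305 - 1676088 = 585217)
-158*(-1036) - B = -158*(-1036) - 1*585217 = 163688 - 585217 = -421529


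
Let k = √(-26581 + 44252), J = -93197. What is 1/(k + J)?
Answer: -93197/8685663138 - √17671/8685663138 ≈ -1.0745e-5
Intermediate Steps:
k = √17671 ≈ 132.93
1/(k + J) = 1/(√17671 - 93197) = 1/(-93197 + √17671)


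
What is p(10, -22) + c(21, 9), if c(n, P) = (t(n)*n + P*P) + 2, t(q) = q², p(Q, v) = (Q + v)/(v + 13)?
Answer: 28036/3 ≈ 9345.3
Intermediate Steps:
p(Q, v) = (Q + v)/(13 + v)
c(n, P) = 2 + P² + n³ (c(n, P) = (n²*n + P*P) + 2 = (n³ + P²) + 2 = (P² + n³) + 2 = 2 + P² + n³)
p(10, -22) + c(21, 9) = (10 - 22)/(13 - 22) + (2 + 9² + 21³) = -12/(-9) + (2 + 81 + 9261) = -⅑*(-12) + 9344 = 4/3 + 9344 = 28036/3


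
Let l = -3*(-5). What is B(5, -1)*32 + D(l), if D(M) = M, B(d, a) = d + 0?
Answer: 175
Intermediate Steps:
B(d, a) = d
l = 15
B(5, -1)*32 + D(l) = 5*32 + 15 = 160 + 15 = 175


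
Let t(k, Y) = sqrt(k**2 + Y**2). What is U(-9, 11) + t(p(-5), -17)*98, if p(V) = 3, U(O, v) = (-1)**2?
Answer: 1 + 98*sqrt(298) ≈ 1692.7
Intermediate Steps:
U(O, v) = 1
t(k, Y) = sqrt(Y**2 + k**2)
U(-9, 11) + t(p(-5), -17)*98 = 1 + sqrt((-17)**2 + 3**2)*98 = 1 + sqrt(289 + 9)*98 = 1 + sqrt(298)*98 = 1 + 98*sqrt(298)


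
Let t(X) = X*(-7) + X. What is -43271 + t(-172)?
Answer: -42239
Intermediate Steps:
t(X) = -6*X (t(X) = -7*X + X = -6*X)
-43271 + t(-172) = -43271 - 6*(-172) = -43271 + 1032 = -42239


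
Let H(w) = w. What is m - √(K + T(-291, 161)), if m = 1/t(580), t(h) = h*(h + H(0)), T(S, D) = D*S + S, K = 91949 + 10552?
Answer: 1/336400 - 3*√6151 ≈ -235.28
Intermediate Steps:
K = 102501
T(S, D) = S + D*S
t(h) = h² (t(h) = h*(h + 0) = h*h = h²)
m = 1/336400 (m = 1/(580²) = 1/336400 ≈ 2.9727e-6)
m - √(K + T(-291, 161)) = 1/336400 - √(102501 - 291*(1 + 161)) = 1/336400 - √(102501 - 291*162) = 1/336400 - √(102501 - 47142) = 1/336400 - √55359 = 1/336400 - 3*√6151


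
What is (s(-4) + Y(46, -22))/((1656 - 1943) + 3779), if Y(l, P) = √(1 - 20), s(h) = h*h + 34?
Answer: 25/1746 + I*√19/3492 ≈ 0.014318 + 0.0012483*I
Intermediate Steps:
s(h) = 34 + h² (s(h) = h² + 34 = 34 + h²)
Y(l, P) = I*√19 (Y(l, P) = √(-19) = I*√19)
(s(-4) + Y(46, -22))/((1656 - 1943) + 3779) = ((34 + (-4)²) + I*√19)/((1656 - 1943) + 3779) = ((34 + 16) + I*√19)/(-287 + 3779) = (50 + I*√19)/3492 = (50 + I*√19)*(1/3492) = 25/1746 + I*√19/3492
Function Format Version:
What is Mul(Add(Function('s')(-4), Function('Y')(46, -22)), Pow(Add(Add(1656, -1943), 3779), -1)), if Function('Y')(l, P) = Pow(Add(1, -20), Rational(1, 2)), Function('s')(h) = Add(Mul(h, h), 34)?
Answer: Add(Rational(25, 1746), Mul(Rational(1, 3492), I, Pow(19, Rational(1, 2)))) ≈ Add(0.014318, Mul(0.0012483, I))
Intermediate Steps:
Function('s')(h) = Add(34, Pow(h, 2)) (Function('s')(h) = Add(Pow(h, 2), 34) = Add(34, Pow(h, 2)))
Function('Y')(l, P) = Mul(I, Pow(19, Rational(1, 2))) (Function('Y')(l, P) = Pow(-19, Rational(1, 2)) = Mul(I, Pow(19, Rational(1, 2))))
Mul(Add(Function('s')(-4), Function('Y')(46, -22)), Pow(Add(Add(1656, -1943), 3779), -1)) = Mul(Add(Add(34, Pow(-4, 2)), Mul(I, Pow(19, Rational(1, 2)))), Pow(Add(Add(1656, -1943), 3779), -1)) = Mul(Add(Add(34, 16), Mul(I, Pow(19, Rational(1, 2)))), Pow(Add(-287, 3779), -1)) = Mul(Add(50, Mul(I, Pow(19, Rational(1, 2)))), Pow(3492, -1)) = Mul(Add(50, Mul(I, Pow(19, Rational(1, 2)))), Rational(1, 3492)) = Add(Rational(25, 1746), Mul(Rational(1, 3492), I, Pow(19, Rational(1, 2))))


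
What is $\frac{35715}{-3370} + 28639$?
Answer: $\frac{19295543}{674} \approx 28628.0$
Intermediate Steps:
$\frac{35715}{-3370} + 28639 = 35715 \left(- \frac{1}{3370}\right) + 28639 = - \frac{7143}{674} + 28639 = \frac{19295543}{674}$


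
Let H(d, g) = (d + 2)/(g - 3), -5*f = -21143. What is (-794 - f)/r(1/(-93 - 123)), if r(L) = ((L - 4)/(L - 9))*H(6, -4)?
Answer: 68382699/6920 ≈ 9881.9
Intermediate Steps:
f = 21143/5 (f = -⅕*(-21143) = 21143/5 ≈ 4228.6)
H(d, g) = (2 + d)/(-3 + g)
r(L) = -8*(-4 + L)/(7*(-9 + L)) (r(L) = ((L - 4)/(L - 9))*((2 + 6)/(-3 - 4)) = ((-4 + L)/(-9 + L))*(8/(-7)) = ((-4 + L)/(-9 + L))*(-⅐*8) = ((-4 + L)/(-9 + L))*(-8/7) = -8*(-4 + L)/(7*(-9 + L)))
(-794 - f)/r(1/(-93 - 123)) = (-794 - 1*21143/5)/((8*(4 - 1/(-93 - 123))/(7*(-9 + 1/(-93 - 123))))) = (-794 - 21143/5)/((8*(4 - 1/(-216))/(7*(-9 + 1/(-216))))) = -25113*7*(-9 - 1/216)/(8*(4 - 1*(-1/216)))/5 = -25113*(-13615/(1728*(4 + 1/216)))/5 = -25113/(5*((8/7)*(-216/1945)*(865/216))) = -25113/(5*(-1384/2723)) = -25113/5*(-2723/1384) = 68382699/6920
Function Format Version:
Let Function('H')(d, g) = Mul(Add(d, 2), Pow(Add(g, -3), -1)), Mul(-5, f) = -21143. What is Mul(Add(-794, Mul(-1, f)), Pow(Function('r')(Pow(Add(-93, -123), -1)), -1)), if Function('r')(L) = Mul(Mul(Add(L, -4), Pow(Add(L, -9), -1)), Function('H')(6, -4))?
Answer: Rational(68382699, 6920) ≈ 9881.9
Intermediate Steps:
f = Rational(21143, 5) (f = Mul(Rational(-1, 5), -21143) = Rational(21143, 5) ≈ 4228.6)
Function('H')(d, g) = Mul(Pow(Add(-3, g), -1), Add(2, d)) (Function('H')(d, g) = Mul(Add(2, d), Pow(Add(-3, g), -1)) = Mul(Pow(Add(-3, g), -1), Add(2, d)))
Function('r')(L) = Mul(Rational(-8, 7), Pow(Add(-9, L), -1), Add(-4, L)) (Function('r')(L) = Mul(Mul(Add(L, -4), Pow(Add(L, -9), -1)), Mul(Pow(Add(-3, -4), -1), Add(2, 6))) = Mul(Mul(Add(-4, L), Pow(Add(-9, L), -1)), Mul(Pow(-7, -1), 8)) = Mul(Mul(Pow(Add(-9, L), -1), Add(-4, L)), Mul(Rational(-1, 7), 8)) = Mul(Mul(Pow(Add(-9, L), -1), Add(-4, L)), Rational(-8, 7)) = Mul(Rational(-8, 7), Pow(Add(-9, L), -1), Add(-4, L)))
Mul(Add(-794, Mul(-1, f)), Pow(Function('r')(Pow(Add(-93, -123), -1)), -1)) = Mul(Add(-794, Mul(-1, Rational(21143, 5))), Pow(Mul(Rational(8, 7), Pow(Add(-9, Pow(Add(-93, -123), -1)), -1), Add(4, Mul(-1, Pow(Add(-93, -123), -1)))), -1)) = Mul(Add(-794, Rational(-21143, 5)), Pow(Mul(Rational(8, 7), Pow(Add(-9, Pow(-216, -1)), -1), Add(4, Mul(-1, Pow(-216, -1)))), -1)) = Mul(Rational(-25113, 5), Pow(Mul(Rational(8, 7), Pow(Add(-9, Rational(-1, 216)), -1), Add(4, Mul(-1, Rational(-1, 216)))), -1)) = Mul(Rational(-25113, 5), Pow(Mul(Rational(8, 7), Pow(Rational(-1945, 216), -1), Add(4, Rational(1, 216))), -1)) = Mul(Rational(-25113, 5), Pow(Mul(Rational(8, 7), Rational(-216, 1945), Rational(865, 216)), -1)) = Mul(Rational(-25113, 5), Pow(Rational(-1384, 2723), -1)) = Mul(Rational(-25113, 5), Rational(-2723, 1384)) = Rational(68382699, 6920)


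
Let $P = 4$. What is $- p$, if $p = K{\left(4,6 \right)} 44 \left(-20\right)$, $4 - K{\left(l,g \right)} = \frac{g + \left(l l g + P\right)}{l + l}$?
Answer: $-8140$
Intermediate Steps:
$K{\left(l,g \right)} = 4 - \frac{4 + g + g l^{2}}{2 l}$ ($K{\left(l,g \right)} = 4 - \frac{g + \left(l l g + 4\right)}{l + l} = 4 - \frac{g + \left(l^{2} g + 4\right)}{2 l} = 4 - \left(g + \left(g l^{2} + 4\right)\right) \frac{1}{2 l} = 4 - \left(g + \left(4 + g l^{2}\right)\right) \frac{1}{2 l} = 4 - \left(4 + g + g l^{2}\right) \frac{1}{2 l} = 4 - \frac{4 + g + g l^{2}}{2 l}$)
$p = 8140$ ($p = \frac{-4 - 6 - 4 \left(-8 + 6 \cdot 4\right)}{2 \cdot 4} \cdot 44 \left(-20\right) = \frac{1}{2} \cdot \frac{1}{4} \left(-4 - 6 - 4 \left(-8 + 24\right)\right) 44 \left(-20\right) = \frac{1}{2} \cdot \frac{1}{4} \left(-4 - 6 - 4 \cdot 16\right) 44 \left(-20\right) = \frac{1}{2} \cdot \frac{1}{4} \left(-4 - 6 - 64\right) 44 \left(-20\right) = \frac{1}{2} \cdot \frac{1}{4} \left(-74\right) 44 \left(-20\right) = \left(- \frac{37}{4}\right) 44 \left(-20\right) = \left(-407\right) \left(-20\right) = 8140$)
$- p = \left(-1\right) 8140 = -8140$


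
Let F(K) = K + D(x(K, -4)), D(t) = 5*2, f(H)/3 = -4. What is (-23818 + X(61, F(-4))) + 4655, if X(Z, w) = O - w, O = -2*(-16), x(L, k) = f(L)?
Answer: -19137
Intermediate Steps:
f(H) = -12 (f(H) = 3*(-4) = -12)
x(L, k) = -12
D(t) = 10
F(K) = 10 + K (F(K) = K + 10 = 10 + K)
O = 32
X(Z, w) = 32 - w
(-23818 + X(61, F(-4))) + 4655 = (-23818 + (32 - (10 - 4))) + 4655 = (-23818 + (32 - 1*6)) + 4655 = (-23818 + (32 - 6)) + 4655 = (-23818 + 26) + 4655 = -23792 + 4655 = -19137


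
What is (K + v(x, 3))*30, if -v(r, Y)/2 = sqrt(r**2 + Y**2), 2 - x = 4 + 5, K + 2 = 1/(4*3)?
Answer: -115/2 - 60*sqrt(58) ≈ -514.45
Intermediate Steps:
K = -23/12 (K = -2 + 1/(4*3) = -2 + 1/12 = -23/12 ≈ -1.9167)
x = -7 (x = 2 - (4 + 5) = 2 - 1*9 = 2 - 9 = -7)
v(r, Y) = -2*sqrt(Y**2 + r**2) (v(r, Y) = -2*sqrt(r**2 + Y**2) = -2*sqrt(Y**2 + r**2))
(K + v(x, 3))*30 = (-23/12 - 2*sqrt(3**2 + (-7)**2))*30 = (-23/12 - 2*sqrt(9 + 49))*30 = (-23/12 - 2*sqrt(58))*30 = -115/2 - 60*sqrt(58)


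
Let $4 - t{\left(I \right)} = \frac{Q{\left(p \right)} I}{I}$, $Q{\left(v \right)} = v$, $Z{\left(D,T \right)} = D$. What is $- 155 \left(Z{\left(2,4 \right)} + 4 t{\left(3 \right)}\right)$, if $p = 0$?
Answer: $-2790$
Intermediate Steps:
$t{\left(I \right)} = 4$ ($t{\left(I \right)} = 4 - \frac{0 I}{I} = 4 - \frac{0}{I} = 4 - 0 = 4 + 0 = 4$)
$- 155 \left(Z{\left(2,4 \right)} + 4 t{\left(3 \right)}\right) = - 155 \left(2 + 4 \cdot 4\right) = - 155 \left(2 + 16\right) = \left(-155\right) 18 = -2790$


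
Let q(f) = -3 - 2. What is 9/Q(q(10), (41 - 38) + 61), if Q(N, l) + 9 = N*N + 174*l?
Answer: 9/11152 ≈ 0.00080703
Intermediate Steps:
q(f) = -5
Q(N, l) = -9 + N**2 + 174*l (Q(N, l) = -9 + (N*N + 174*l) = -9 + (N**2 + 174*l) = -9 + N**2 + 174*l)
9/Q(q(10), (41 - 38) + 61) = 9/(-9 + (-5)**2 + 174*((41 - 38) + 61)) = 9/(-9 + 25 + 174*(3 + 61)) = 9/(-9 + 25 + 174*64) = 9/(-9 + 25 + 11136) = 9/11152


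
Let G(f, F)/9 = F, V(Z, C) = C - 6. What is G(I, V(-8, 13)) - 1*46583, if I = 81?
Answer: -46520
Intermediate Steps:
V(Z, C) = -6 + C
G(f, F) = 9*F
G(I, V(-8, 13)) - 1*46583 = 9*(-6 + 13) - 1*46583 = 9*7 - 46583 = 63 - 46583 = -46520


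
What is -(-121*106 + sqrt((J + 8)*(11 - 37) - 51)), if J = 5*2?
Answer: 12826 - I*sqrt(519) ≈ 12826.0 - 22.782*I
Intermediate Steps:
J = 10
-(-121*106 + sqrt((J + 8)*(11 - 37) - 51)) = -(-121*106 + sqrt((10 + 8)*(11 - 37) - 51)) = -(-12826 + sqrt(18*(-26) - 51)) = -(-12826 + sqrt(-468 - 51)) = -(-12826 + sqrt(-519)) = -(-12826 + I*sqrt(519)) = 12826 - I*sqrt(519)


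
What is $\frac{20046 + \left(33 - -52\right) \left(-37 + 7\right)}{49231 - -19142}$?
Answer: $\frac{1944}{7597} \approx 0.25589$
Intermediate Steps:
$\frac{20046 + \left(33 - -52\right) \left(-37 + 7\right)}{49231 - -19142} = \frac{20046 + \left(33 + 52\right) \left(-30\right)}{49231 + 19142} = \frac{20046 + 85 \left(-30\right)}{68373} = \left(20046 - 2550\right) \frac{1}{68373} = 17496 \cdot \frac{1}{68373} = \frac{1944}{7597}$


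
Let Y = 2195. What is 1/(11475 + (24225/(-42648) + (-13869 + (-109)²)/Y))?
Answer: 31204120/358021290967 ≈ 8.7157e-5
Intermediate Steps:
1/(11475 + (24225/(-42648) + (-13869 + (-109)²)/Y)) = 1/(11475 + (24225/(-42648) + (-13869 + (-109)²)/2195)) = 1/(11475 + (24225*(-1/42648) + (-13869 + 11881)*(1/2195))) = 1/(11475 + (-8075/14216 - 1988*1/2195)) = 1/(11475 + (-8075/14216 - 1988/2195)) = 1/(11475 - 45986033/31204120) = 1/(358021290967/31204120) = 31204120/358021290967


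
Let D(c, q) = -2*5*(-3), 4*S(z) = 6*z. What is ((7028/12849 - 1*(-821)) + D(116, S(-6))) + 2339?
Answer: 40995338/12849 ≈ 3190.5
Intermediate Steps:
S(z) = 3*z/2 (S(z) = (6*z)/4 = 3*z/2)
D(c, q) = 30 (D(c, q) = -10*(-3) = 30)
((7028/12849 - 1*(-821)) + D(116, S(-6))) + 2339 = ((7028/12849 - 1*(-821)) + 30) + 2339 = ((7028*(1/12849) + 821) + 30) + 2339 = ((7028/12849 + 821) + 30) + 2339 = (10556057/12849 + 30) + 2339 = 10941527/12849 + 2339 = 40995338/12849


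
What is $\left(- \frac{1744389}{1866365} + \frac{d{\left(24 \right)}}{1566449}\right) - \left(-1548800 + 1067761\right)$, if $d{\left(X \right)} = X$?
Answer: $\frac{1406346334379000614}{2923565587885} \approx 4.8104 \cdot 10^{5}$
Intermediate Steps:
$\left(- \frac{1744389}{1866365} + \frac{d{\left(24 \right)}}{1566449}\right) - \left(-1548800 + 1067761\right) = \left(- \frac{1744389}{1866365} + \frac{24}{1566449}\right) - \left(-1548800 + 1067761\right) = \left(\left(-1744389\right) \frac{1}{1866365} + 24 \cdot \frac{1}{1566449}\right) - -481039 = \left(- \frac{1744389}{1866365} + \frac{24}{1566449}\right) + 481039 = - \frac{2732451611901}{2923565587885} + 481039 = \frac{1406346334379000614}{2923565587885}$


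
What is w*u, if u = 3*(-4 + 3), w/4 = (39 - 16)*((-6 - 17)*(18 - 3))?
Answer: 95220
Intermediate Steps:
w = -31740 (w = 4*((39 - 16)*((-6 - 17)*(18 - 3))) = 4*(23*(-23*15)) = 4*(23*(-345)) = 4*(-7935) = -31740)
u = -3 (u = 3*(-1) = -3)
w*u = -31740*(-3) = 95220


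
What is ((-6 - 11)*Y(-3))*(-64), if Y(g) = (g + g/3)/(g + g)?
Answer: 2176/3 ≈ 725.33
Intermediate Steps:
Y(g) = ⅔ (Y(g) = (g + g*(⅓))/((2*g)) = (g + g/3)*(1/(2*g)) = (4*g/3)*(1/(2*g)) = ⅔)
((-6 - 11)*Y(-3))*(-64) = ((-6 - 11)*(⅔))*(-64) = -17*⅔*(-64) = -34/3*(-64) = 2176/3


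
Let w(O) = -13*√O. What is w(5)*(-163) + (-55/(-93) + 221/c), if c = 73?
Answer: 24568/6789 + 2119*√5 ≈ 4741.8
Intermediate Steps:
w(5)*(-163) + (-55/(-93) + 221/c) = -13*√5*(-163) + (-55/(-93) + 221/73) = 2119*√5 + (-55*(-1/93) + 221*(1/73)) = 2119*√5 + (55/93 + 221/73) = 2119*√5 + 24568/6789 = 24568/6789 + 2119*√5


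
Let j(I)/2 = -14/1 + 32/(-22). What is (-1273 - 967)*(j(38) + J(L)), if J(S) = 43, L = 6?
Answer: -297920/11 ≈ -27084.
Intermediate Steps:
j(I) = -340/11 (j(I) = 2*(-14/1 + 32/(-22)) = 2*(-14*1 + 32*(-1/22)) = 2*(-14 - 16/11) = 2*(-170/11) = -340/11)
(-1273 - 967)*(j(38) + J(L)) = (-1273 - 967)*(-340/11 + 43) = -2240*133/11 = -297920/11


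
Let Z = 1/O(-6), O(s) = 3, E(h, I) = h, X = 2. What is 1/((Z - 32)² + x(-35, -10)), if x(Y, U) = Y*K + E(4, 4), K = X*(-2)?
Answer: 9/10321 ≈ 0.00087201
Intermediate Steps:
Z = ⅓ (Z = 1/3 = ⅓ ≈ 0.33333)
K = -4 (K = 2*(-2) = -4)
x(Y, U) = 4 - 4*Y (x(Y, U) = Y*(-4) + 4 = -4*Y + 4 = 4 - 4*Y)
1/((Z - 32)² + x(-35, -10)) = 1/((⅓ - 32)² + (4 - 4*(-35))) = 1/((-95/3)² + (4 + 140)) = 1/(9025/9 + 144) = 1/(10321/9) = 9/10321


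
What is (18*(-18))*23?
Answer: -7452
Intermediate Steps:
(18*(-18))*23 = -324*23 = -7452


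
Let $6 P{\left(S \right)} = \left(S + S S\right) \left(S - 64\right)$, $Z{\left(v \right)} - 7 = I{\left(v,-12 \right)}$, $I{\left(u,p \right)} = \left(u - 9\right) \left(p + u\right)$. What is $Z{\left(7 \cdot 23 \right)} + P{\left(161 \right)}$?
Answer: $444314$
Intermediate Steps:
$I{\left(u,p \right)} = \left(-9 + u\right) \left(p + u\right)$
$Z{\left(v \right)} = 115 + v^{2} - 21 v$ ($Z{\left(v \right)} = 7 - \left(-108 - v^{2} + 21 v\right) = 7 + \left(v^{2} + 108 - 9 v - 12 v\right) = 7 + \left(108 + v^{2} - 21 v\right) = 115 + v^{2} - 21 v$)
$P{\left(S \right)} = \frac{\left(-64 + S\right) \left(S + S^{2}\right)}{6}$ ($P{\left(S \right)} = \frac{\left(S + S S\right) \left(S - 64\right)}{6} = \frac{\left(S + S^{2}\right) \left(-64 + S\right)}{6} = \frac{\left(-64 + S\right) \left(S + S^{2}\right)}{6}$)
$Z{\left(7 \cdot 23 \right)} + P{\left(161 \right)} = \left(115 + \left(7 \cdot 23\right)^{2} - 21 \cdot 7 \cdot 23\right) + \frac{1}{6} \cdot 161 \left(-64 + 161^{2} - 10143\right) = \left(115 + 161^{2} - 3381\right) + \frac{1}{6} \cdot 161 \left(-64 + 25921 - 10143\right) = \left(115 + 25921 - 3381\right) + \frac{1}{6} \cdot 161 \cdot 15714 = 22655 + 421659 = 444314$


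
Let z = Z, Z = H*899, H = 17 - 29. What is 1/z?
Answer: -1/10788 ≈ -9.2696e-5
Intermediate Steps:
H = -12
Z = -10788 (Z = -12*899 = -10788)
z = -10788
1/z = 1/(-10788) = -1/10788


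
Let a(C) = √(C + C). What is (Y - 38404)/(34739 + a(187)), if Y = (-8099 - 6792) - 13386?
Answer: -2316431259/1206797747 + 66681*√374/1206797747 ≈ -1.9184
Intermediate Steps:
a(C) = √2*√C (a(C) = √(2*C) = √2*√C)
Y = -28277 (Y = -14891 - 13386 = -28277)
(Y - 38404)/(34739 + a(187)) = (-28277 - 38404)/(34739 + √2*√187) = -66681/(34739 + √374)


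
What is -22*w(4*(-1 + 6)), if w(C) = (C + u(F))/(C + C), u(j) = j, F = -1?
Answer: -209/20 ≈ -10.450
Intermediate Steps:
w(C) = (-1 + C)/(2*C) (w(C) = (C - 1)/(C + C) = (-1 + C)/((2*C)) = (-1 + C)*(1/(2*C)) = (-1 + C)/(2*C))
-22*w(4*(-1 + 6)) = -11*(-1 + 4*(-1 + 6))/(4*(-1 + 6)) = -11*(-1 + 4*5)/(4*5) = -11*(-1 + 20)/20 = -11*19/20 = -22*19/40 = -209/20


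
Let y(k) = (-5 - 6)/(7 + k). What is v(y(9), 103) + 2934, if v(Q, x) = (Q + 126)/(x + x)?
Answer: 9672469/3296 ≈ 2934.6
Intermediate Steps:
y(k) = -11/(7 + k)
v(Q, x) = (126 + Q)/(2*x) (v(Q, x) = (126 + Q)/((2*x)) = (126 + Q)*(1/(2*x)) = (126 + Q)/(2*x))
v(y(9), 103) + 2934 = (½)*(126 - 11/(7 + 9))/103 + 2934 = (½)*(1/103)*(126 - 11/16) + 2934 = (½)*(1/103)*(2005/16) + 2934 = 2005/3296 + 2934 = 9672469/3296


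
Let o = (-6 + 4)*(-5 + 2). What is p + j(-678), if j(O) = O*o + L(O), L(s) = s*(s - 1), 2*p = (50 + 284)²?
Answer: 512072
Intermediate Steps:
p = 55778 (p = (50 + 284)²/2 = (½)*334² = (½)*111556 = 55778)
o = 6 (o = -2*(-3) = 6)
L(s) = s*(-1 + s)
j(O) = 6*O + O*(-1 + O) (j(O) = O*6 + O*(-1 + O) = 6*O + O*(-1 + O))
p + j(-678) = 55778 - 678*(5 - 678) = 55778 - 678*(-673) = 55778 + 456294 = 512072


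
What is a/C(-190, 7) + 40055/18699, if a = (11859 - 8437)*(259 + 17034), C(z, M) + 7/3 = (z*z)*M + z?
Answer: 3349974894427/14164922577 ≈ 236.50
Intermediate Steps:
C(z, M) = -7/3 + z + M*z² (C(z, M) = -7/3 + ((z*z)*M + z) = -7/3 + (z²*M + z) = -7/3 + (M*z² + z) = -7/3 + (z + M*z²) = -7/3 + z + M*z²)
a = 59176646 (a = 3422*17293 = 59176646)
a/C(-190, 7) + 40055/18699 = 59176646/(-7/3 - 190 + 7*(-190)²) + 40055/18699 = 59176646/(-7/3 - 190 + 7*36100) + 40055*(1/18699) = 59176646/(-7/3 - 190 + 252700) + 40055/18699 = 59176646/(757523/3) + 40055/18699 = 59176646*(3/757523) + 40055/18699 = 177529938/757523 + 40055/18699 = 3349974894427/14164922577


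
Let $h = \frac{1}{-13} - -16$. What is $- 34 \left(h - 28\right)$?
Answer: $\frac{5338}{13} \approx 410.62$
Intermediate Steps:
$h = \frac{207}{13}$ ($h = - \frac{1}{13} + 16 = \frac{207}{13} \approx 15.923$)
$- 34 \left(h - 28\right) = - 34 \left(\frac{207}{13} - 28\right) = \left(-34\right) \left(- \frac{157}{13}\right) = \frac{5338}{13}$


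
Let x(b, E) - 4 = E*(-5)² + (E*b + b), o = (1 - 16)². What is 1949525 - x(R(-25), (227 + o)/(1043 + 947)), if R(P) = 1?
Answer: 1939766524/995 ≈ 1.9495e+6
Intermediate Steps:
o = 225 (o = (-15)² = 225)
x(b, E) = 4 + b + 25*E + E*b (x(b, E) = 4 + (E*(-5)² + (E*b + b)) = 4 + (E*25 + (b + E*b)) = 4 + (25*E + (b + E*b)) = 4 + (b + 25*E + E*b) = 4 + b + 25*E + E*b)
1949525 - x(R(-25), (227 + o)/(1043 + 947)) = 1949525 - (4 + 1 + 25*((227 + 225)/(1043 + 947)) + ((227 + 225)/(1043 + 947))*1) = 1949525 - (4 + 1 + 25*(452/1990) + (452/1990)*1) = 1949525 - (4 + 1 + 25*(452*(1/1990)) + (452*(1/1990))*1) = 1949525 - (4 + 1 + 25*(226/995) + (226/995)*1) = 1949525 - (4 + 1 + 1130/199 + 226/995) = 1949525 - 1*10851/995 = 1949525 - 10851/995 = 1939766524/995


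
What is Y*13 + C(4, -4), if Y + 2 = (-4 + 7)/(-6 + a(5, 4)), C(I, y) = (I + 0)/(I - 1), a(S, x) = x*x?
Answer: -623/30 ≈ -20.767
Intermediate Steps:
a(S, x) = x**2
C(I, y) = I/(-1 + I)
Y = -17/10 (Y = -2 + (-4 + 7)/(-6 + 4**2) = -2 + 3/(-6 + 16) = -2 + 3/10 = -17/10 ≈ -1.7000)
Y*13 + C(4, -4) = -17/10*13 + 4/(-1 + 4) = -221/10 + 4/3 = -623/30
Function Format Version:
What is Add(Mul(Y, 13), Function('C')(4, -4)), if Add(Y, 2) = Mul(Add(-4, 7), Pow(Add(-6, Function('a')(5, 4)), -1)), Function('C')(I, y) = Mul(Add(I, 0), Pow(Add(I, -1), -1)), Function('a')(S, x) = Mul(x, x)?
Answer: Rational(-623, 30) ≈ -20.767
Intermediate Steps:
Function('a')(S, x) = Pow(x, 2)
Function('C')(I, y) = Mul(I, Pow(Add(-1, I), -1))
Y = Rational(-17, 10) (Y = Add(-2, Mul(Add(-4, 7), Pow(Add(-6, Pow(4, 2)), -1))) = Add(-2, Mul(3, Pow(Add(-6, 16), -1))) = Add(-2, Mul(3, Pow(10, -1))) = Add(-2, Mul(3, Rational(1, 10))) = Add(-2, Rational(3, 10)) = Rational(-17, 10) ≈ -1.7000)
Add(Mul(Y, 13), Function('C')(4, -4)) = Add(Mul(Rational(-17, 10), 13), Mul(4, Pow(Add(-1, 4), -1))) = Add(Rational(-221, 10), Mul(4, Pow(3, -1))) = Add(Rational(-221, 10), Mul(4, Rational(1, 3))) = Add(Rational(-221, 10), Rational(4, 3)) = Rational(-623, 30)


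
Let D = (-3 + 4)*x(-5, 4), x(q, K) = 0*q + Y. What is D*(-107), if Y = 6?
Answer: -642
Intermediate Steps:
x(q, K) = 6 (x(q, K) = 0*q + 6 = 0 + 6 = 6)
D = 6 (D = (-3 + 4)*6 = 1*6 = 6)
D*(-107) = 6*(-107) = -642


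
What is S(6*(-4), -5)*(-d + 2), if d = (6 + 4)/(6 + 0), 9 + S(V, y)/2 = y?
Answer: -28/3 ≈ -9.3333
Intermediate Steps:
S(V, y) = -18 + 2*y
d = 5/3 (d = 10/6 = 10*(1/6) = 5/3 ≈ 1.6667)
S(6*(-4), -5)*(-d + 2) = (-18 + 2*(-5))*(-1*5/3 + 2) = (-18 - 10)*(-5/3 + 2) = -28*1/3 = -28/3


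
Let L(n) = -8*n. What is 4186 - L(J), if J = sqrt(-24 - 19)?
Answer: 4186 + 8*I*sqrt(43) ≈ 4186.0 + 52.46*I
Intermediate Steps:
J = I*sqrt(43) (J = sqrt(-43) = I*sqrt(43) ≈ 6.5574*I)
4186 - L(J) = 4186 - (-8)*I*sqrt(43) = 4186 + 8*I*sqrt(43)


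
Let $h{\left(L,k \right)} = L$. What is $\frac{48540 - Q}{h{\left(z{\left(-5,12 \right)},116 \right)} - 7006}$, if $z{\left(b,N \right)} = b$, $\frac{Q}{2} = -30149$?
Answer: $- \frac{108838}{7011} \approx -15.524$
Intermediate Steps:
$Q = -60298$ ($Q = 2 \left(-30149\right) = -60298$)
$\frac{48540 - Q}{h{\left(z{\left(-5,12 \right)},116 \right)} - 7006} = \frac{48540 - -60298}{-5 - 7006} = \frac{48540 + 60298}{-7011} = 108838 \left(- \frac{1}{7011}\right) = - \frac{108838}{7011}$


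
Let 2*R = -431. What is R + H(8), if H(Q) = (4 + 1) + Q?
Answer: -405/2 ≈ -202.50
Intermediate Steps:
H(Q) = 5 + Q
R = -431/2 (R = (½)*(-431) = -431/2 ≈ -215.50)
R + H(8) = -431/2 + (5 + 8) = -431/2 + 13 = -405/2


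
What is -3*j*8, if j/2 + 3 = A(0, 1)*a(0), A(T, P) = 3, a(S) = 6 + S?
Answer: -720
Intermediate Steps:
j = 30 (j = -6 + 2*(3*(6 + 0)) = -6 + 2*(3*6) = -6 + 2*18 = -6 + 36 = 30)
-3*j*8 = -3*30*8 = -90*8 = -720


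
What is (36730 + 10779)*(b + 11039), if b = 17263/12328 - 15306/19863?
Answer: 42810136260836791/81623688 ≈ 5.2448e+8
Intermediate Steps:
b = 51400867/81623688 (b = 17263*(1/12328) - 15306*1/19863 = 17263/12328 - 5102/6621 = 51400867/81623688 ≈ 0.62973)
(36730 + 10779)*(b + 11039) = (36730 + 10779)*(51400867/81623688 + 11039) = 47509*(901095292699/81623688) = 42810136260836791/81623688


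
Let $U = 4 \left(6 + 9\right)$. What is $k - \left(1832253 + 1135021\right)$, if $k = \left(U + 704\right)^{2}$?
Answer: $-2383578$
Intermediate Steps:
$U = 60$ ($U = 4 \cdot 15 = 60$)
$k = 583696$ ($k = \left(60 + 704\right)^{2} = 764^{2} = 583696$)
$k - \left(1832253 + 1135021\right) = 583696 - \left(1832253 + 1135021\right) = 583696 - 2967274 = -2383578$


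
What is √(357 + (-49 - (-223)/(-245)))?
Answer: √376185/35 ≈ 17.524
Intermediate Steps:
√(357 + (-49 - (-223)/(-245))) = √(357 + (-49 - (-223)*(-1)/245)) = √(357 + (-49 - 1*223/245)) = √(357 + (-49 - 223/245)) = √(357 - 12228/245) = √(75237/245) = √376185/35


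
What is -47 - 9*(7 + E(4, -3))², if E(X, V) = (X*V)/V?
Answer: -1136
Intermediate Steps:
E(X, V) = X (E(X, V) = (V*X)/V = X)
-47 - 9*(7 + E(4, -3))² = -47 - 9*(7 + 4)² = -47 - 9*11² = -47 - 9*121 = -47 - 1089 = -1136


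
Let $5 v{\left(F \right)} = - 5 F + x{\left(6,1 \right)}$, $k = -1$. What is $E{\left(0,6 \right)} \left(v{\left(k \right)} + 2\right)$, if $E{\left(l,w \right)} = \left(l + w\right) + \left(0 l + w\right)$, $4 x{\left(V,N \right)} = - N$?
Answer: $\frac{177}{5} \approx 35.4$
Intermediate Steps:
$x{\left(V,N \right)} = - \frac{N}{4}$ ($x{\left(V,N \right)} = \frac{\left(-1\right) N}{4} = - \frac{N}{4}$)
$E{\left(l,w \right)} = l + 2 w$ ($E{\left(l,w \right)} = \left(l + w\right) + \left(0 + w\right) = \left(l + w\right) + w = l + 2 w$)
$v{\left(F \right)} = - \frac{1}{20} - F$ ($v{\left(F \right)} = \frac{- 5 F - \frac{1}{4}}{5} = \frac{- \frac{1}{4} - 5 F}{5} = - \frac{1}{20} - F$)
$E{\left(0,6 \right)} \left(v{\left(k \right)} + 2\right) = \left(0 + 2 \cdot 6\right) \left(\left(- \frac{1}{20} - -1\right) + 2\right) = \left(0 + 12\right) \left(\left(- \frac{1}{20} + 1\right) + 2\right) = 12 \left(\frac{19}{20} + 2\right) = 12 \cdot \frac{59}{20} = \frac{177}{5}$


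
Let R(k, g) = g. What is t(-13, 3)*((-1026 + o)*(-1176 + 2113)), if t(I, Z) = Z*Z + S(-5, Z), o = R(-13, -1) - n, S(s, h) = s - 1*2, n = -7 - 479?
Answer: -1013834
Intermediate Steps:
n = -486
S(s, h) = -2 + s (S(s, h) = s - 2 = -2 + s)
o = 485 (o = -1 - 1*(-486) = -1 + 486 = 485)
t(I, Z) = -7 + Z² (t(I, Z) = Z*Z + (-2 - 5) = Z² - 7 = -7 + Z²)
t(-13, 3)*((-1026 + o)*(-1176 + 2113)) = (-7 + 3²)*((-1026 + 485)*(-1176 + 2113)) = (-7 + 9)*(-541*937) = 2*(-506917) = -1013834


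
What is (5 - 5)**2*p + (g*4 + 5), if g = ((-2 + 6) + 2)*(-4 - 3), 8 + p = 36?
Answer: -163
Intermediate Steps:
p = 28 (p = -8 + 36 = 28)
g = -42 (g = (4 + 2)*(-7) = 6*(-7) = -42)
(5 - 5)**2*p + (g*4 + 5) = (5 - 5)**2*28 + (-42*4 + 5) = 0**2*28 + (-168 + 5) = 0*28 - 163 = 0 - 163 = -163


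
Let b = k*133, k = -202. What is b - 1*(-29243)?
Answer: 2377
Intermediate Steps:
b = -26866 (b = -202*133 = -26866)
b - 1*(-29243) = -26866 - 1*(-29243) = -26866 + 29243 = 2377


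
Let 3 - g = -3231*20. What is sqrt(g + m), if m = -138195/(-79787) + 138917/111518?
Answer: sqrt(5116362916466388435528262)/8897686666 ≈ 254.22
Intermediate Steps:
g = 64623 (g = 3 - (-3231)*20 = 3 - 1*(-64620) = 3 + 64620 = 64623)
m = 26495000689/8897686666 (m = -138195*(-1/79787) + 138917*(1/111518) = 138195/79787 + 138917/111518 = 26495000689/8897686666 ≈ 2.9777)
sqrt(g + m) = sqrt(64623 + 26495000689/8897686666) = sqrt(575021700417607/8897686666) = sqrt(5116362916466388435528262)/8897686666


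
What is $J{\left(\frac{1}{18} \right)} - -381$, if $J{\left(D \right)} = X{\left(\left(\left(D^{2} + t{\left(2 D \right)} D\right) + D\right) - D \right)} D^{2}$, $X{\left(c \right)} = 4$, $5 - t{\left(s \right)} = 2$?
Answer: $\frac{30862}{81} \approx 381.01$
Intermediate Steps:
$t{\left(s \right)} = 3$ ($t{\left(s \right)} = 5 - 2 = 3$)
$J{\left(D \right)} = 4 D^{2}$
$J{\left(\frac{1}{18} \right)} - -381 = 4 \left(\frac{1}{18}\right)^{2} - -381 = \frac{4}{324} + 381 = 4 \cdot \frac{1}{324} + 381 = \frac{1}{81} + 381 = \frac{30862}{81}$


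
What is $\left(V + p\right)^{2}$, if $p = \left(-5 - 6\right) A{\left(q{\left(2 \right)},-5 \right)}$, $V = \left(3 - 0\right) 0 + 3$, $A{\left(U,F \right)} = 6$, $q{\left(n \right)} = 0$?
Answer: $3969$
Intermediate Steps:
$V = 3$ ($V = \left(3 + 0\right) 0 + 3 = 3 \cdot 0 + 3 = 0 + 3 = 3$)
$p = -66$ ($p = \left(-5 - 6\right) 6 = \left(-11\right) 6 = -66$)
$\left(V + p\right)^{2} = \left(3 - 66\right)^{2} = \left(-63\right)^{2} = 3969$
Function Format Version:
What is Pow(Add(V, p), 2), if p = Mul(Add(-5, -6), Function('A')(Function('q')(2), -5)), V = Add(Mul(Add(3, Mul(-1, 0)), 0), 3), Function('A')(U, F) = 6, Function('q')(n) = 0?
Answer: 3969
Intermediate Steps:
V = 3 (V = Add(Mul(Add(3, 0), 0), 3) = Add(Mul(3, 0), 3) = Add(0, 3) = 3)
p = -66 (p = Mul(Add(-5, -6), 6) = Mul(-11, 6) = -66)
Pow(Add(V, p), 2) = Pow(Add(3, -66), 2) = Pow(-63, 2) = 3969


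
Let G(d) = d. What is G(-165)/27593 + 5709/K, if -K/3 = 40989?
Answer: -59272664/1131009477 ≈ -0.052407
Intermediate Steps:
K = -122967 (K = -3*40989 = -122967)
G(-165)/27593 + 5709/K = -165/27593 + 5709/(-122967) = -165*1/27593 + 5709*(-1/122967) = -165/27593 - 1903/40989 = -59272664/1131009477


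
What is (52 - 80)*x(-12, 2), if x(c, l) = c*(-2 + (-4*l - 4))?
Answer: -4704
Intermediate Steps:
x(c, l) = c*(-6 - 4*l) (x(c, l) = c*(-2 + (-4 - 4*l)) = c*(-6 - 4*l))
(52 - 80)*x(-12, 2) = (52 - 80)*(-2*(-12)*(3 + 2*2)) = -(-56)*(-12)*(3 + 4) = -(-56)*(-12)*7 = -28*168 = -4704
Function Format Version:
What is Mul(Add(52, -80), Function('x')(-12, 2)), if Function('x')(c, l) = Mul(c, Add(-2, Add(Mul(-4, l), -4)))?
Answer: -4704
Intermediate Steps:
Function('x')(c, l) = Mul(c, Add(-6, Mul(-4, l))) (Function('x')(c, l) = Mul(c, Add(-2, Add(-4, Mul(-4, l)))) = Mul(c, Add(-6, Mul(-4, l))))
Mul(Add(52, -80), Function('x')(-12, 2)) = Mul(Add(52, -80), Mul(-2, -12, Add(3, Mul(2, 2)))) = Mul(-28, Mul(-2, -12, Add(3, 4))) = Mul(-28, Mul(-2, -12, 7)) = Mul(-28, 168) = -4704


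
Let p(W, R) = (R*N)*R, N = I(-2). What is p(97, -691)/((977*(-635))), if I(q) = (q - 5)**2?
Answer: -23396569/620395 ≈ -37.712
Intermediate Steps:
I(q) = (-5 + q)**2
N = 49 (N = (-5 - 2)**2 = (-7)**2 = 49)
p(W, R) = 49*R**2 (p(W, R) = (R*49)*R = (49*R)*R = 49*R**2)
p(97, -691)/((977*(-635))) = (49*(-691)**2)/((977*(-635))) = (49*477481)/(-620395) = 23396569*(-1/620395) = -23396569/620395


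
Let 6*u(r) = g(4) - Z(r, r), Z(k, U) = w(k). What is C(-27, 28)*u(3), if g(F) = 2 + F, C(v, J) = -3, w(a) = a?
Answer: -3/2 ≈ -1.5000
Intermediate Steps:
Z(k, U) = k
u(r) = 1 - r/6 (u(r) = ((2 + 4) - r)/6 = (6 - r)/6 = 1 - r/6)
C(-27, 28)*u(3) = -3*(1 - ⅙*3) = -3*(1 - ½) = -3*½ = -3/2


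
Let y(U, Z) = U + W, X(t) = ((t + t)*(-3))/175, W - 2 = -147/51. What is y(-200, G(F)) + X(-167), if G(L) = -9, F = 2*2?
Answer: -580591/2975 ≈ -195.16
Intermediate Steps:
W = -15/17 (W = 2 - 147/51 = 2 - 147*1/51 = 2 - 49/17 = -15/17 ≈ -0.88235)
F = 4
X(t) = -6*t/175 (X(t) = ((2*t)*(-3))*(1/175) = -6*t*(1/175) = -6*t/175)
y(U, Z) = -15/17 + U (y(U, Z) = U - 15/17 = -15/17 + U)
y(-200, G(F)) + X(-167) = (-15/17 - 200) - 6/175*(-167) = -3415/17 + 1002/175 = -580591/2975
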